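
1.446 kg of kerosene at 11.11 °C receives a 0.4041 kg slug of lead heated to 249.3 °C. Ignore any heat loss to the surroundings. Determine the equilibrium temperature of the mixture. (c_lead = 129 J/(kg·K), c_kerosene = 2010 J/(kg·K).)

Taking heat into each body as positive, Σ m c ΔT = 0:
0.4041·129·(T − 249.3) + 1.446·2010·(T − 11.11) = 0
(52.13 + 2906.5) T = 52.13·249.3 + 2906.5·11.11
T = 45287/2958.6 ≈ 15.31 °C

T_f ≈ 15.3 °C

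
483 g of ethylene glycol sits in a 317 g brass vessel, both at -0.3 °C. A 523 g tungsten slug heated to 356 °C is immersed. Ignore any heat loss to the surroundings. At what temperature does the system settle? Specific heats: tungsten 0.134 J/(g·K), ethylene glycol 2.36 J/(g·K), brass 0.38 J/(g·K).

T_f ≈ 18.5 °C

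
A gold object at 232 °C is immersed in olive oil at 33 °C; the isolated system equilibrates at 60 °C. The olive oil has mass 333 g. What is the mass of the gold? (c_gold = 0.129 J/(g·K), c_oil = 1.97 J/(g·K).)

m ≈ 798 g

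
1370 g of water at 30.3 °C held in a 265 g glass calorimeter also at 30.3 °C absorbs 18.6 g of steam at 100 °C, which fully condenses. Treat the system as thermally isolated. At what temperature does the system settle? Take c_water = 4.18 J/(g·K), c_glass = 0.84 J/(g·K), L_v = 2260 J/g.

T_f ≈ 38.2 °C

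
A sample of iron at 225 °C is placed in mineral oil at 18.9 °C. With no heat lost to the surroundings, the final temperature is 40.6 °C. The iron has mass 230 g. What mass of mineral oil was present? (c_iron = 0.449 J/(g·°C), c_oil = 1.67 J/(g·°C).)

m ≈ 525 g

Heat lost by the iron = heat gained by the oil:
230·0.449·(225 − 40.6) = m·1.67·(40.6 − 18.9)
36.24 m = 19043  ⇒  m ≈ 525.5 g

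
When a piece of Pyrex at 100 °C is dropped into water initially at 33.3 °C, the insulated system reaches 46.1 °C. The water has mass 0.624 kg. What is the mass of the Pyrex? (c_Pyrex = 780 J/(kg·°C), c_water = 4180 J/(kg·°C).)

m ≈ 0.794 kg

|Q_Pyrex| = |Q_water|:
m·780·(100 − 46.1) = 0.624·4180·(46.1 − 33.3)
42042 m = 33386  ⇒  m ≈ 0.7941 kg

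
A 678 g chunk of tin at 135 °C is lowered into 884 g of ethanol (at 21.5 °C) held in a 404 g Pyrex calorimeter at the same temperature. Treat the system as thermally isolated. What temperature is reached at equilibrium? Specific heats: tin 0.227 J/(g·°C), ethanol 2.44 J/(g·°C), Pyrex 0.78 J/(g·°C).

Setting the total heat transfer to zero:
678·0.227·(T − 135) + 884·2.44·(T − 21.5) + 404·0.78·(T − 21.5) = 0
(153.91 + 2157 + 315.12) T = 153.91·135 + 2157·21.5 + 315.12·21.5
T = 73927/2626 ≈ 28.15 °C

T_f ≈ 28.2 °C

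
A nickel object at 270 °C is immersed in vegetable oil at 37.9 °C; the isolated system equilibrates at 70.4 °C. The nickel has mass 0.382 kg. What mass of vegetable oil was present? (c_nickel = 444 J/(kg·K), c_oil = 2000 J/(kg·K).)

m ≈ 0.521 kg

Heat gained plus heat lost sum to zero:
0.382·444·(70.4 − 270) + m·2000·(70.4 − 37.9) = 0
65000 m = 33854
m = 33854/65000 ≈ 0.5208 kg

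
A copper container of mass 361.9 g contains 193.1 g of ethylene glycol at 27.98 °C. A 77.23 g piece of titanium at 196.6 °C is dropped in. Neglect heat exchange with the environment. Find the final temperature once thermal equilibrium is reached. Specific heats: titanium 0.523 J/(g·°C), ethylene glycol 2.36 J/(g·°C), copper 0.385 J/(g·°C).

T_f ≈ 38.7 °C

T_f is the heat-capacity-weighted average of the initial temperatures:
T_f = (40.39*196.6 + 455.72*27.98 + 139.33*27.98) / (40.39 + 455.72 + 139.33)
    = 24590 / 635.44 ≈ 38.70 °C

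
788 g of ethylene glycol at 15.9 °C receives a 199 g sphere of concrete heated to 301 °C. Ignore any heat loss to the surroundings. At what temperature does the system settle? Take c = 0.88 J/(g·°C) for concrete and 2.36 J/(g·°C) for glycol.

|Q_concrete| = |Q_glycol|:
199×0.88×(301 − T) = 788×2.36×(T − 15.9)
175.12(301 − T) = 1859.7(T − 15.9)
2034.8 T = 82280  ⇒  T ≈ 40.44 °C

T_f ≈ 40.4 °C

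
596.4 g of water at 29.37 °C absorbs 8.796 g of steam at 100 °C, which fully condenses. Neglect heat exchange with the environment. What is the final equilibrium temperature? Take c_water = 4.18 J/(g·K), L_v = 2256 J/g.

Energy conservation, ΣQ = 0:
latent heat released on condensation: 8.796×2256 = 19844
  condensed water 100 °C→T: 36.77(T − 100)
  water warms: 596.4×4.18×(T − 29.37) = 2493(T − 29.37)
2529.7 T = 19844 + 3676.7 + 73218 = 96739
T ≈ 38.24 °C, under the boiling point, so the assumption holds.

T_f ≈ 38.2 °C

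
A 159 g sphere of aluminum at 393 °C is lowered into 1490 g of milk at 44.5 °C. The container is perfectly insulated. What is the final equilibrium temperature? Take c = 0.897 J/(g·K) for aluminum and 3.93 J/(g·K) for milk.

Net heat exchanged in the isolated system is zero:
159·0.897·(T − 393) + 1490·3.93·(T − 44.5) = 0
(142.62 + 5855.7) T = 142.62·393 + 5855.7·44.5
T ≈ 52.79 °C

T_f ≈ 52.8 °C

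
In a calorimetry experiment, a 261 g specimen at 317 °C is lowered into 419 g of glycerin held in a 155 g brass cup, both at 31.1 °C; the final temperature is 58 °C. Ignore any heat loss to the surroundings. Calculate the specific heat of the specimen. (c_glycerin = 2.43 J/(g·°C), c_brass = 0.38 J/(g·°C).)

c ≈ 0.429 J/(g·°C)

Heat gained plus heat lost sum to zero:
261·c·(58 − 317) + 419·2.43·(58 − 31.1) + 155·0.38·(58 − 31.1) = 0
-67599 c = -28973
c = -28973/-67599 ≈ 0.4286 J/(g·°C)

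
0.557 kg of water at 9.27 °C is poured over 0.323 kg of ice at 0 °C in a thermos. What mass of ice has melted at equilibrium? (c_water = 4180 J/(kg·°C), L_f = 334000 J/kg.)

m_melted ≈ 0.0646 kg

Water can give up m c ΔT = 0.557·4180·9.27 = 21583 J before reaching 0 °C.
To melt every bit of ice: 0.323·334000 = 107882 J.
That's not enough to melt it all — equilibrium is at 0 °C with ice remaining.
Mass melted = 21583/334000 ≈ 0.06462 kg.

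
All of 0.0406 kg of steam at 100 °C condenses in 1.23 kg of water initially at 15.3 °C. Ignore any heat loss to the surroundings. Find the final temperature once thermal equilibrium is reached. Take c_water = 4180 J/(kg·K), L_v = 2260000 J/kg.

T_f ≈ 35.3 °C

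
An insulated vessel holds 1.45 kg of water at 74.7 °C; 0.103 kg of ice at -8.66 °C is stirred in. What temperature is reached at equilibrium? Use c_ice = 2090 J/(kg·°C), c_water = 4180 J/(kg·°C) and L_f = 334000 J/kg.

Heat gained plus heat lost sum to zero:
warm ice to 0 °C: 0.103·2090·(0 − (-8.66)) = 1864.2; fusion: m_ice L_f = 0.103·334000 = 34402; meltwater 0→T: 0.103·4180·T = 430.54 T; water: 6061(T − 74.7)
6491.5 T = 452757 − 36266 = 416490
T ≈ 64.16 °C (positive, so assuming full melt was valid).

T_f ≈ 64.2 °C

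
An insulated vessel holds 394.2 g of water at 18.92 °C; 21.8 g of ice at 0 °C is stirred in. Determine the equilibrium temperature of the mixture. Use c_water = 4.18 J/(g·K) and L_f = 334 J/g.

T_f ≈ 13.7 °C

Conservation of energy gives ΣQ = 0:
fusion: m_ice L_f = 21.8·334 = 7281.2
  meltwater 0→T: 21.8·4.18·T = 91.12 T
  water cools: 394.2·4.18·(T − 18.92) = 1647.8(T − 18.92)
1738.9 T = 31176 − 7281.2 = 23894
T ≈ 13.74 °C. Since T > 0 °C, the all-ice-melts assumption holds.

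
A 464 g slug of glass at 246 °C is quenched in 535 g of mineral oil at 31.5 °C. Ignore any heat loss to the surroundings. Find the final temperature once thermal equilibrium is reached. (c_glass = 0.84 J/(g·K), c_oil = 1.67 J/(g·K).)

T_f ≈ 96.7 °C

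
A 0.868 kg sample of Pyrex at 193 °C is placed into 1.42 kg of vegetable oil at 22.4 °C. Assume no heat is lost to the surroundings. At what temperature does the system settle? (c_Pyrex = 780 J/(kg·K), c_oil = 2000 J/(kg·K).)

Setting the total heat transfer to zero:
0.868×780×(T − 193) + 1.42×2000×(T − 22.4) = 0
677.04(T − 193) + 2840(T − 22.4) = 0
3517 T = 194285
T ≈ 55.24 °C

T_f ≈ 55.2 °C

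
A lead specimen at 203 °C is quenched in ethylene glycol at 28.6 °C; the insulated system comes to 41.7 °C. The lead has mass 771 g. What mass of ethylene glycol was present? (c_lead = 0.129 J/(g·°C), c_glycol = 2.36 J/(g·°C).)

m ≈ 519 g

Heat lost by the lead = heat gained by the glycol:
771×0.129×(203 − 41.7) = m×2.36×(41.7 − 28.6)
30.92 m = 16043  ⇒  m ≈ 518.9 g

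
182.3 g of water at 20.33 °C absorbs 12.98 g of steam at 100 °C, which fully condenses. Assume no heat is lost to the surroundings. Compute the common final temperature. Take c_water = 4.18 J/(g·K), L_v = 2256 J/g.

Let T be the final temperature. ΣQ_i = 0:
condense steam: −12.98·2256 = −29283
  condensed water 100 °C→T: 54.26(T − 100)
  water warms: 182.3·4.18·(T − 20.33) = 762.01(T − 20.33)
816.27 T = 29283 + 5425.6 + 15492 = 50200
T ≈ 61.50 °C, under the boiling point, so the assumption holds.

T_f ≈ 61.5 °C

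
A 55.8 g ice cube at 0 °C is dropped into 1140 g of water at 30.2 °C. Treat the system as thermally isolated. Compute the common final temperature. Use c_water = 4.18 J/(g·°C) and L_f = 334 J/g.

T_f ≈ 25.1 °C

Setting the total heat transfer to zero:
fusion: m_ice L_f = 55.8×334 = 18637
  warm the meltwater: 233.24 T
  water cools: 1140×4.18×(T − 30.2) = 4765.2(T − 30.2)
4998.4 T = 143909 − 18637 = 125272
T ≈ 25.06 °C (positive, so assuming full melt was valid).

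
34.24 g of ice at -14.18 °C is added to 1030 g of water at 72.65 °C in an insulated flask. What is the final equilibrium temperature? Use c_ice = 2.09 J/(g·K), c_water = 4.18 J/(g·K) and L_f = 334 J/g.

T_f ≈ 67.5 °C

Let T be the final temperature. ΣQ_i = 0:
warm ice to 0 °C: 34.24·2.09·(0 − (-14.18)) = 1014.7; melt ice: 34.24·334 = 11436; warm the meltwater: 143.12 T; water cools: 1030·4.18·(T − 72.65) = 4305.4(T − 72.65)
4448.5 T = 312787 − 12451 = 300336
T ≈ 67.51 °C — above 0 °C, consistent with complete melting.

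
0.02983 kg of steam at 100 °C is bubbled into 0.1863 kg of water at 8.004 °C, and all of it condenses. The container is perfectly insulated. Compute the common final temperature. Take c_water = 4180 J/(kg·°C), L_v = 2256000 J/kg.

T_f ≈ 95.2 °C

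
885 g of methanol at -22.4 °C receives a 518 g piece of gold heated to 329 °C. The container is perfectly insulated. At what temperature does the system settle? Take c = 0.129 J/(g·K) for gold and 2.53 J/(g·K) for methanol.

Net heat exchanged in the isolated system is zero:
518*0.129*(T − 329) + 885*2.53*(T − (-22.4)) = 0
66.82(T − 329) + 2239(T − (-22.4)) = 0
(66.82 + 2239) T = 66.82*329 + 2239*(-22.4)
T = -28170/2305.9 ≈ -12.22 °C

T_f ≈ -12.2 °C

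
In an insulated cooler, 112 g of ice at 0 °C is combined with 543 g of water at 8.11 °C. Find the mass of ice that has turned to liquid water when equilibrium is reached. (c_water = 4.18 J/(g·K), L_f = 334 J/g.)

Water can give up m c ΔT = 543·4.18·8.11 = 18408 J before reaching 0 °C.
To melt every bit of ice: 112·334 = 37408 J.
Since 18408 < 37408 J, not all the ice melts; equilibrium is at 0 °C.
Mass melted = 18408/334 ≈ 55.11 g.

m_melted ≈ 55.1 g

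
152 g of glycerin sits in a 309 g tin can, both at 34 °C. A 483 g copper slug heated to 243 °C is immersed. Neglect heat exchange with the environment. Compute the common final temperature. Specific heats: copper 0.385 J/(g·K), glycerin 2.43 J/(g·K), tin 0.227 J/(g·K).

T_f ≈ 96.1 °C

With ΣQ=0 the equilibrium temperature is the m·c-weighted mean:
T_f = (185.96*243 + 369.36*34 + 70.14*34) / (185.96 + 369.36 + 70.14)
    = 60130 / 625.46 ≈ 96.14 °C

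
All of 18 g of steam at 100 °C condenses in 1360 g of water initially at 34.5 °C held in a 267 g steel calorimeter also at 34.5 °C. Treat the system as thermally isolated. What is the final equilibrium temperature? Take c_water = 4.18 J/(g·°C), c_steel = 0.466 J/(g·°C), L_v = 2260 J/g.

Sum of m c ΔT and latent-heat terms is zero:
condense steam: −18·2260 = −40680; condensed water 100 °C→T: 75.24(T − 100); original water: 5684.8(T − 34.5); cup: 124.42(T − 34.5)
5884.5 T = 40680 + 7524 + 200418 = 248622
T ≈ 42.25 °C, under the boiling point, so the assumption holds.

T_f ≈ 42.3 °C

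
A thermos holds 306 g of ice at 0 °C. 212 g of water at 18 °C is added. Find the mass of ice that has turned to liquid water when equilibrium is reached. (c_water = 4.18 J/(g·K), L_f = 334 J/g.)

Cooling the water to 0 °C releases 212·4.18·18 = 15951 J.
To melt every bit of ice: 306·334 = 102204 J.
That's not enough to melt it all — equilibrium is at 0 °C with ice remaining.
Mass melted = 15951/334 ≈ 47.76 g.

m_melted ≈ 47.8 g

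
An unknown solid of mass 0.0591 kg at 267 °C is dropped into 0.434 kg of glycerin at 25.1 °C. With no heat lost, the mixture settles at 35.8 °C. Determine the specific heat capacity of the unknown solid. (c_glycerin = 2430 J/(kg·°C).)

Taking heat into each body as positive, Σ m c ΔT = 0:
0.0591×c×(35.8 − 267) + 0.434×2430×(35.8 − 25.1) = 0
-13.66 c = -11284
c = -11284/-13.66 ≈ 825.9 J/(kg·°C)

c ≈ 826 J/(kg·°C)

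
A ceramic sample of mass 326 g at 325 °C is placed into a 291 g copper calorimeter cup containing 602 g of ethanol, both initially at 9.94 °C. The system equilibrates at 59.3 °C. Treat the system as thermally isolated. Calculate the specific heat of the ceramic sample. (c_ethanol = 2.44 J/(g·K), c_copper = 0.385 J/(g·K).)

c ≈ 0.901 J/(g·K)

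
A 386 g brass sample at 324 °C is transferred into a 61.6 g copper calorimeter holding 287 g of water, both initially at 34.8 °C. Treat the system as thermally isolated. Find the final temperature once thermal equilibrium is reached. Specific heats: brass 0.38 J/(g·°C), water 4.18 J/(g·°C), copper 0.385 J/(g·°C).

T_f ≈ 65.8 °C

Net heat exchanged in the isolated system is zero:
386·0.38·(T − 324) + 287·4.18·(T − 34.8) + 61.6·0.385·(T − 34.8) = 0
(146.68 + 1199.7 + 23.72) T = 146.68·324 + 1199.7·34.8 + 23.72·34.8
T = 90098 / 1370.1 = 65.8 °C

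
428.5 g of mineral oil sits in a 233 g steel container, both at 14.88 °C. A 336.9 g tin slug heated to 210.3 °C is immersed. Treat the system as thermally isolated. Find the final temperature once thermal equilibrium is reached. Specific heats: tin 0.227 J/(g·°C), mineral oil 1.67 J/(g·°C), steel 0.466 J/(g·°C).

T_f ≈ 31.5 °C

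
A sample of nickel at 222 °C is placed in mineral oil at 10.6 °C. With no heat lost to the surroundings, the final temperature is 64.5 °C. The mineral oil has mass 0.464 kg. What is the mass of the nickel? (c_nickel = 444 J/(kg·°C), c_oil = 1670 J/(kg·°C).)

Heat lost by the nickel = heat gained by the oil:
m·444·(222 − 64.5) = 0.464·1670·(64.5 − 10.6)
69930 m = 41766  ⇒  m ≈ 0.5973 kg

m ≈ 0.597 kg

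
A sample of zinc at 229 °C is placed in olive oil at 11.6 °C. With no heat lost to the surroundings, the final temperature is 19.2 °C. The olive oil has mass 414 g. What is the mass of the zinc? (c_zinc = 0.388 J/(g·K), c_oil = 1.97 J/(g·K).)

Net heat exchanged in the isolated system is zero:
m×0.388×(19.2 − 229) + 414×1.97×(19.2 − 11.6) = 0
-81.4 m = -6198.4
m = -6198.4/-81.4 ≈ 76.15 g

m ≈ 76.1 g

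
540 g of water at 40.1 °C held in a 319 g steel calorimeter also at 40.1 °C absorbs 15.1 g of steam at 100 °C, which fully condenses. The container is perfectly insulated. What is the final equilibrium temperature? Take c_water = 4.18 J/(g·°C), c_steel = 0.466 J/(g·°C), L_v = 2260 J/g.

T_f ≈ 55.5 °C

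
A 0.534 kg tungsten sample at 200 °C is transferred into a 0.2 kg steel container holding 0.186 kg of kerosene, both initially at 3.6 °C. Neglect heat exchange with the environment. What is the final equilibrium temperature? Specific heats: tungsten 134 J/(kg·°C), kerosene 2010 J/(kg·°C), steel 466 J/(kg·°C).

T_f ≈ 29.7 °C

Energy conservation, ΣQ = 0:
0.534×134×(T − 200) + 0.186×2010×(T − 3.6) + 0.2×466×(T − 3.6) = 0
71.56(T − 200) + 373.86(T − 3.6) + 93.2(T − 3.6) = 0
538.62 T = 15993
T = 15993 / 538.62 = 29.7 °C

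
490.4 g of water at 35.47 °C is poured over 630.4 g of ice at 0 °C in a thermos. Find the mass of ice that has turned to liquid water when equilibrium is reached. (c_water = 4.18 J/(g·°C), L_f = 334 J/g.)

Cooling the water to 0 °C releases 490.4·4.18·35.47 = 72709 J.
Fully melting the ice requires m_ice L_f = 630.4·334 = 210554 J.
72709 J < 210554 J, so only part of the ice melts and the system sits at 0 °C.
m_melted·334 = 72709  ⇒  m_melted ≈ 217.7 g.

m_melted ≈ 218 g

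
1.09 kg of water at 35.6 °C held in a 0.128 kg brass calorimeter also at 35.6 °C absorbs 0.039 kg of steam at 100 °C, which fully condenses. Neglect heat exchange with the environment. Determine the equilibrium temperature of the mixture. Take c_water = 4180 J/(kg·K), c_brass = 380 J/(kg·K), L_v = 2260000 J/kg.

T_f ≈ 56.3 °C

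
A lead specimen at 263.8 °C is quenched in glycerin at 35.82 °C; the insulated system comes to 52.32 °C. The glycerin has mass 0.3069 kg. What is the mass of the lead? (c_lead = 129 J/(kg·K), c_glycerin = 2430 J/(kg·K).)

m ≈ 0.451 kg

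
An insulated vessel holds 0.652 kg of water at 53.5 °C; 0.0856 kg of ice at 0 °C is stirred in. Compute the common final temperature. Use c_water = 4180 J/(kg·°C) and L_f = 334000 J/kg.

Energy conservation, ΣQ = 0:
latent heat to melt: 0.0856·334000 = 28590; meltwater 0→T: 0.0856·4180·T = 357.81 T; water: 2725.4(T − 53.5)
3083.2 T = 145807 − 28590 = 117216
T ≈ 38.02 °C. Since T > 0 °C, the all-ice-melts assumption holds.

T_f ≈ 38.0 °C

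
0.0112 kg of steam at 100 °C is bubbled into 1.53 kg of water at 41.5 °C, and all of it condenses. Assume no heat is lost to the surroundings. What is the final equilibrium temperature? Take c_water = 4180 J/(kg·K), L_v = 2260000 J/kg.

T_f ≈ 45.9 °C

Conservation of energy gives ΣQ = 0:
latent heat released on condensation: 0.0112·2260000 = 25312
  condensate cools 100→T: 0.0112·4180·(T − 100) = 46.82(T − 100)
  water warms: 1.53·4180·(T − 41.5) = 6395.4(T − 41.5)
6442.2 T = 25312 + 4681.6 + 265409 = 295403
T ≈ 45.85 °C, under the boiling point, so the assumption holds.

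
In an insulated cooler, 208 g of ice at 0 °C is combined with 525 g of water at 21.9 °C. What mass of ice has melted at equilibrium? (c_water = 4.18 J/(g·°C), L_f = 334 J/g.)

Water can give up m c ΔT = 525·4.18·21.9 = 48060 J before reaching 0 °C.
Fully melting the ice requires m_ice L_f = 208·334 = 69472 J.
Since 48060 < 69472 J, not all the ice melts; equilibrium is at 0 °C.
m_melted·334 = 48060  ⇒  m_melted ≈ 143.9 g.

m_melted ≈ 144 g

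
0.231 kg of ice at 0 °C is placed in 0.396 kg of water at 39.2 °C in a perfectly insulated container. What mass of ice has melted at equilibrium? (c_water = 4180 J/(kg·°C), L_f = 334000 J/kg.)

m_melted ≈ 0.194 kg

Cooling the water to 0 °C releases 0.396·4180·39.2 = 64887 J.
Fully melting the ice requires m_ice L_f = 0.231·334000 = 77154 J.
Since 64887 < 77154 J, not all the ice melts; equilibrium is at 0 °C.
m_melt = 64887 / L_f = 0.1943 kg.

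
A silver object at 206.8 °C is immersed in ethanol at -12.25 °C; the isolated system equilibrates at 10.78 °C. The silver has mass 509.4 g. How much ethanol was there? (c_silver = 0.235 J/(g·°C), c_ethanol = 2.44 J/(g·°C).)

|Q_silver| = |Q_ethanol|:
509.4×0.235×(206.8 − 10.78) = m×2.44×(10.78 − (-12.25))
56.19 m = 23465  ⇒  m ≈ 417.6 g

m ≈ 418 g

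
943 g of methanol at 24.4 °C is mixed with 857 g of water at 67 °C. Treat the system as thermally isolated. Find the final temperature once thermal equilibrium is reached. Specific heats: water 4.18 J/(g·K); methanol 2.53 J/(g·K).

Heat gained plus heat lost sum to zero:
857*4.18*(T − 67) + 943*2.53*(T − 24.4) = 0
(3582.3 + 2385.8) T = 3582.3*67 + 2385.8*24.4
T = 298225 / 5968 = 50 °C

T_f ≈ 50.0 °C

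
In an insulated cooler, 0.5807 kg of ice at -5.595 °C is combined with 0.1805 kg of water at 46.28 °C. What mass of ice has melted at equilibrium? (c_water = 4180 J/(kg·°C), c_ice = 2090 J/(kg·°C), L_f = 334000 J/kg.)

m_melted ≈ 0.0842 kg

Cooling the water to 0 °C releases 0.1805·4180·46.28 = 34918 J.
Warming the ice to 0 °C takes 0.5807·2090·5.595 = 6790.4 J, leaving 28127 J for melting.
Melting all 0.5807 kg of ice would need 0.5807·334000 = 193954 J.
28127 J < 193954 J, so only part of the ice melts and the system sits at 0 °C.
Mass melted = 28127/334000 ≈ 0.08421 kg.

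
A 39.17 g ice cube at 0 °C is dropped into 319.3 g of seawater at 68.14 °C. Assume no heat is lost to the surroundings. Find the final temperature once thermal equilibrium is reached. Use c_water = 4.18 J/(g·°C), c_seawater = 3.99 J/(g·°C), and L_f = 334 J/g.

Net heat exchanged in the isolated system is zero:
fusion: m_ice L_f = 39.17×334 = 13083
  meltwater 0→T: 39.17×4.18×T = 163.73 T
  seawater cools: 319.3×3.99×(T − 68.14) = 1274(T − 68.14)
1437.7 T = 86811 − 13083 = 73728
T ≈ 51.28 °C (positive, so assuming full melt was valid).

T_f ≈ 51.3 °C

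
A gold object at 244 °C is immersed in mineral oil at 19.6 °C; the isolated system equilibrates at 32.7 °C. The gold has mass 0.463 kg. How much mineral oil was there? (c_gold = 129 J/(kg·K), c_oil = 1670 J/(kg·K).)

Net heat exchanged in the isolated system is zero:
0.463·129·(32.7 − 244) + m·1670·(32.7 − 19.6) = 0
21877 m = 12620
m = 12620/21877 ≈ 0.5769 kg

m ≈ 0.577 kg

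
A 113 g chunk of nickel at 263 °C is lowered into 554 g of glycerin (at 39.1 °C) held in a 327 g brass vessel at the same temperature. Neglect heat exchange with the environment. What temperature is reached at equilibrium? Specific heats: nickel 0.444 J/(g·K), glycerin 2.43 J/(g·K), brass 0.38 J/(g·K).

Energy conservation, ΣQ = 0:
113×0.444×(T − 263) + 554×2.43×(T − 39.1) + 327×0.38×(T − 39.1) = 0
(50.17 + 1346.2 + 124.26) T = 50.17×263 + 1346.2×39.1 + 124.26×39.1
T = 70691/1520.7 ≈ 46.49 °C

T_f ≈ 46.5 °C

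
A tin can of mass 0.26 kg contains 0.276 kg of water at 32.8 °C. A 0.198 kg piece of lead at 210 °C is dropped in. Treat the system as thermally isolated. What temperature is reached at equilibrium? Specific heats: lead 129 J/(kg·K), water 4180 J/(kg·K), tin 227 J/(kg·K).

T_f ≈ 36.5 °C

T_f is the heat-capacity-weighted average of the initial temperatures:
T_f = (25.54·210 + 1153.7·32.8 + 59.02·32.8) / (25.54 + 1153.7 + 59.02)
    = 45140 / 1238.2 ≈ 36.46 °C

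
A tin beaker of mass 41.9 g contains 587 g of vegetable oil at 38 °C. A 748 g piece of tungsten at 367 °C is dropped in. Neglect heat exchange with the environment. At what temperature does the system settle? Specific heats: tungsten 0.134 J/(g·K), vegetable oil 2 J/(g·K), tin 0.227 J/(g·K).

T_f is the heat-capacity-weighted average of the initial temperatures:
T_f = (100.23×367 + 1174×38 + 9.511×38) / (100.23 + 1174 + 9.511)
    = 81759 / 1283.7 ≈ 63.69 °C

T_f ≈ 63.7 °C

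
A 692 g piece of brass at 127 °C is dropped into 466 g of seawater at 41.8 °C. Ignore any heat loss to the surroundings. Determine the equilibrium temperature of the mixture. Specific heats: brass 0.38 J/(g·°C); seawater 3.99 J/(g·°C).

With ΣQ=0 the equilibrium temperature is the m·c-weighted mean:
T_f = (262.96·127 + 1859.3·41.8) / (262.96 + 1859.3)
    = 111116 / 2122.3 ≈ 52.36 °C

T_f ≈ 52.4 °C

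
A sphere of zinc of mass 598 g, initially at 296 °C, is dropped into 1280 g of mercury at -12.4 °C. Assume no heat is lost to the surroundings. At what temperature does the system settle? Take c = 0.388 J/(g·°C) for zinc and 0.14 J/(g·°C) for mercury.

T_f ≈ 161.6 °C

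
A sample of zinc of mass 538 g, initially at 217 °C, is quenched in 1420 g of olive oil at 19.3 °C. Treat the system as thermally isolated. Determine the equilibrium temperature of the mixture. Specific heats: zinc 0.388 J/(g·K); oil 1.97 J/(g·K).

T_f ≈ 33.0 °C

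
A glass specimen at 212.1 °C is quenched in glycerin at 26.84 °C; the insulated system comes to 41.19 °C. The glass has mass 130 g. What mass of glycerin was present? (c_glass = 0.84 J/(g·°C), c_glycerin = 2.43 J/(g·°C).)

m ≈ 535 g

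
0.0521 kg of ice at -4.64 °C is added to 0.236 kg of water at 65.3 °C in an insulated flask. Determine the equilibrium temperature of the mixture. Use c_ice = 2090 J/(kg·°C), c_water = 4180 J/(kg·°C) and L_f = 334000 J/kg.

Energy balance with sensible and latent terms:
warm ice to 0 °C: 0.0521×2090×(0 − (-4.64)) = 505.24
  fusion: m_ice L_f = 0.0521×334000 = 17401
  warm the meltwater: 217.78 T
  water: 986.48(T − 65.3)
1204.3 T = 64417 − 17907 = 46510
T ≈ 38.62 °C — above 0 °C, consistent with complete melting.

T_f ≈ 38.6 °C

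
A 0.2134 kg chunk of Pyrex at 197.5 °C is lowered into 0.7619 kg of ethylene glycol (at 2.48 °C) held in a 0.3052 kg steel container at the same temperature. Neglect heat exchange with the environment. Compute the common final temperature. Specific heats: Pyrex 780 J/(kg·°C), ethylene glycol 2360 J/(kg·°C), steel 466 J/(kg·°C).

T_f ≈ 17.9 °C

Net heat exchanged in the isolated system is zero:
0.2134·780·(T − 197.5) + 0.7619·2360·(T − 2.48) + 0.3052·466·(T − 2.48) = 0
166.45(T − 197.5) + 1798.1(T − 2.48) + 142.22(T − 2.48) = 0
(166.45 + 1798.1 + 142.22) T = 166.45·197.5 + 1798.1·2.48 + 142.22·2.48
T ≈ 17.89 °C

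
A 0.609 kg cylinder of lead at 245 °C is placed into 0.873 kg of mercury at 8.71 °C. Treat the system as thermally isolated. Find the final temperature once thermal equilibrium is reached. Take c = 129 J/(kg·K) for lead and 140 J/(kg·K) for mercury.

T_f ≈ 101.2 °C

T_f = Σ m_i c_i T_i / Σ m_i c_i:
T_f = (78.56×245 + 122.22×8.71) / (78.56 + 122.22)
    = 20312 / 200.78 ≈ 101.16 °C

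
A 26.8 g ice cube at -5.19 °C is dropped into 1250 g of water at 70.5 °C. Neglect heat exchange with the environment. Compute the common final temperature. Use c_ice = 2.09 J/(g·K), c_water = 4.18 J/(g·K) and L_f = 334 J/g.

Taking heat into each body as positive, Σ m c ΔT = 0:
warm ice to 0 °C: 26.8·2.09·(0 − (-5.19)) = 290.7; fusion: m_ice L_f = 26.8·334 = 8951.2; warm the meltwater: 112.02 T; water: 5225(T − 70.5)
5337 T = 368362 − 9241.9 = 359121
T ≈ 67.29 °C. Since T > 0 °C, the all-ice-melts assumption holds.

T_f ≈ 67.3 °C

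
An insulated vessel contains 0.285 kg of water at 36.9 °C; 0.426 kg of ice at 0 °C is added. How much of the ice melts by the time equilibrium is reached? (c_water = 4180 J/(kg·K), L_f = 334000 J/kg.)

m_melted ≈ 0.132 kg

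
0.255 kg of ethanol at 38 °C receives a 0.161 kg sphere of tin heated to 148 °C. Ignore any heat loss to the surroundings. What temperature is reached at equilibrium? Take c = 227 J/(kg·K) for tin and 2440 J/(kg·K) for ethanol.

T_f ≈ 44.1 °C

Heat lost by the tin equals heat gained by the ethanol:
0.161·227·(148 − T) = 0.255·2440·(T − 38)
36.55(148 − T) = 622.2(T − 38)
658.75 T = 29053  ⇒  T ≈ 44.10 °C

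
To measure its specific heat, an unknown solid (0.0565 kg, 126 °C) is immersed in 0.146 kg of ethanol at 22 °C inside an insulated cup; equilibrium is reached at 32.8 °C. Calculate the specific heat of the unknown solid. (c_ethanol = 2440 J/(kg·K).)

Heat lost by the unknown solid = heat gained by the ethanol:
0.0565×c×(126 − 32.8) = 0.146×2440×(32.8 − 22)
5.266 c = 3847.4  ⇒  c ≈ 730.6 J/(kg·K)

c ≈ 731 J/(kg·K)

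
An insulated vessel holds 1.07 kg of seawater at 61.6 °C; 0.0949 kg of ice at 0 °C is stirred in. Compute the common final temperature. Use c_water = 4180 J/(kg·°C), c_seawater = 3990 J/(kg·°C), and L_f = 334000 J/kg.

T_f ≈ 49.6 °C

Conservation of energy gives ΣQ = 0:
latent heat to melt: 0.0949×334000 = 31697
  meltwater 0→T: 0.0949×4180×T = 396.68 T
  seawater cools: 1.07×3990×(T − 61.6) = 4269.3(T − 61.6)
4666 T = 262989 − 31697 = 231292
T ≈ 49.57 °C. Since T > 0 °C, the all-ice-melts assumption holds.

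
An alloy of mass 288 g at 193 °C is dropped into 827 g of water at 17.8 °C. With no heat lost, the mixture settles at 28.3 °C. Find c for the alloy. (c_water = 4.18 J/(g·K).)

Heat gained plus heat lost sum to zero:
288·c·(28.3 − 193) + 827·4.18·(28.3 − 17.8) = 0
-47434 c = -36297
c = -36297/-47434 ≈ 0.7652 J/(g·K)

c ≈ 0.765 J/(g·K)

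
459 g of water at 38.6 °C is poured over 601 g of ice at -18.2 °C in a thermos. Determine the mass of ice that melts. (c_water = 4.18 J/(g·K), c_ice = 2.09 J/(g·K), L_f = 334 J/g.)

m_melted ≈ 153 g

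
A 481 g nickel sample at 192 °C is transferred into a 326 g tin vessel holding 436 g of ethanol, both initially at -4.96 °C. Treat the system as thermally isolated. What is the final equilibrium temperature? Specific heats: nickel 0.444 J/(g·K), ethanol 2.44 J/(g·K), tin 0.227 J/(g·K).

Heat gained plus heat lost sum to zero:
481·0.444·(T − 192) + 436·2.44·(T − (-4.96)) + 326·0.227·(T − (-4.96)) = 0
(213.56 + 1063.8 + 74) T = 213.56·192 + 1063.8·(-4.96) + 74·(-4.96)
T = 35361 / 1351.4 = 26.2 °C

T_f ≈ 26.2 °C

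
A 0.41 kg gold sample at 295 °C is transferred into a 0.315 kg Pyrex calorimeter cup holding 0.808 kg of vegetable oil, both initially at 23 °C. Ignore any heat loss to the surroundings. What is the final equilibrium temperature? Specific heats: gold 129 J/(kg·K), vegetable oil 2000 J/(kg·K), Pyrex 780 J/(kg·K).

T_f ≈ 30.5 °C

Conservation of energy gives ΣQ = 0:
0.41*129*(T − 295) + 0.808*2000*(T − 23) + 0.315*780*(T − 23) = 0
52.89(T − 295) + 1616(T − 23) + 245.7(T − 23) = 0
1914.6 T = 58422
T = 58422 / 1914.6 = 30.5 °C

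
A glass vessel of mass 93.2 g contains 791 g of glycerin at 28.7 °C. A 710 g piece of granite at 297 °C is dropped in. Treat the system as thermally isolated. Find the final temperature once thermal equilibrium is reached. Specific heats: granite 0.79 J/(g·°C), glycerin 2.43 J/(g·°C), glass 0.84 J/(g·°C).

Setting the total heat transfer to zero:
710·0.79·(T − 297) + 791·2.43·(T − 28.7) + 93.2·0.84·(T − 28.7) = 0
2561.3 T = 223999
T = 223999 / 2561.3 = 87.5 °C

T_f ≈ 87.5 °C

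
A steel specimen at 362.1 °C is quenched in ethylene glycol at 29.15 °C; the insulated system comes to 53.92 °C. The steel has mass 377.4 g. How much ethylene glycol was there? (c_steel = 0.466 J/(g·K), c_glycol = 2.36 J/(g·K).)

m ≈ 927 g

Heat lost by the steel = heat gained by the glycol:
377.4×0.466×(362.1 − 53.92) = m×2.36×(53.92 − 29.15)
58.46 m = 54199  ⇒  m ≈ 927.2 g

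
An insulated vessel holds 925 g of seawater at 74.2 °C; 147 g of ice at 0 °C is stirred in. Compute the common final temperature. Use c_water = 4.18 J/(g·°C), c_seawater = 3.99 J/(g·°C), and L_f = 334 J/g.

T_f ≈ 52.2 °C

Conservation of energy gives ΣQ = 0:
fusion: m_ice L_f = 147·334 = 49098
  meltwater 0→T: 147·4.18·T = 614.46 T
  seawater: 3690.8(T − 74.2)
4305.2 T = 273854 − 49098 = 224756
T ≈ 52.21 °C — above 0 °C, consistent with complete melting.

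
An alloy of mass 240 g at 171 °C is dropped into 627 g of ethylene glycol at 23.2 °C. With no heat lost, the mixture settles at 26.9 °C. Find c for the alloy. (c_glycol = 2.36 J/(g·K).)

m_s c (T_s − T_f) = m_glycol c_glycol (T_f − T_0):
240×c×(171 − 26.9) = 627×2.36×(26.9 − 23.2)
34584 c = 5475  ⇒  c ≈ 0.1583 J/(g·K)

c ≈ 0.158 J/(g·K)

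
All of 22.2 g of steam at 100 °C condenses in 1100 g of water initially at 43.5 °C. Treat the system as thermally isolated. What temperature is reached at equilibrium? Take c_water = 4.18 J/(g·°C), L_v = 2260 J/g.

Energy conservation, ΣQ = 0:
latent heat released on condensation: 22.2·2260 = 50172
  condensate cools 100→T: 22.2·4.18·(T − 100) = 92.8(T − 100)
  original water: 4598(T − 43.5)
4690.8 T = 50172 + 9279.6 + 200013 = 259465
T ≈ 55.31 °C, under the boiling point, so the assumption holds.

T_f ≈ 55.3 °C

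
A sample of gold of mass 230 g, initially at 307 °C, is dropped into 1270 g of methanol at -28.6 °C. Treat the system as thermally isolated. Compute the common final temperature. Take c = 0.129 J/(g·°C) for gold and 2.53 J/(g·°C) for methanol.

Let T be the final temperature. ΣQ_i = 0:
230*0.129*(T − 307) + 1270*2.53*(T − (-28.6)) = 0
(29.67 + 3213.1) T = 29.67*307 + 3213.1*(-28.6)
T = -82786/3242.8 ≈ -25.53 °C

T_f ≈ -25.5 °C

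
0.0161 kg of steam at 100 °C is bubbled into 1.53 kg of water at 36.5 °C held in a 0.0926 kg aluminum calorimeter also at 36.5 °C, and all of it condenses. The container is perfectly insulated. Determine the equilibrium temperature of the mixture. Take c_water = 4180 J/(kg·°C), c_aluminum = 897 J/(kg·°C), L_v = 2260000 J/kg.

T_f ≈ 42.7 °C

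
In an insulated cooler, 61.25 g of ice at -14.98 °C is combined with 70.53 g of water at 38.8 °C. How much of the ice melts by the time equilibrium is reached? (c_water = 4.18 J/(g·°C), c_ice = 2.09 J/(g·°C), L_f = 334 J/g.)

Heat available from the water dropping to 0 °C: 70.53·4.18·38.8 = 11439 J.
Warming the ice to 0 °C takes 61.25·2.09·14.98 = 1917.6 J, leaving 9521.2 J for melting.
Melting all 61.25 g of ice would need 61.25·334 = 20458 J.
That's not enough to melt it all — equilibrium is at 0 °C with ice remaining.
m_melt = 9521.2 / L_f = 28.51 g.

m_melted ≈ 28.5 g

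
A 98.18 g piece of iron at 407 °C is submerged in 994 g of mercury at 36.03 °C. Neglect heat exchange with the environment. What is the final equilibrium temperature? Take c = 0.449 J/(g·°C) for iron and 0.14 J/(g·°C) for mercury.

T_f ≈ 125.3 °C

Net heat exchanged in the isolated system is zero:
98.18*0.449*(T − 407) + 994*0.14*(T − 36.03) = 0
(44.08 + 139.16) T = 44.08*407 + 139.16*36.03
T ≈ 125.27 °C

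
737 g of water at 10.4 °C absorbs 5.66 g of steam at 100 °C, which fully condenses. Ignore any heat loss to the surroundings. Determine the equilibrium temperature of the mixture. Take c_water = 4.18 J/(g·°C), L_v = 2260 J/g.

Setting the total heat transfer to zero:
condense steam: −5.66×2260 = −12792; condensate cools 100→T: 5.66×4.18×(T − 100) = 23.66(T − 100); original water: 3080.7(T − 10.4)
3104.3 T = 12792 + 2365.9 + 32039 = 47196
T ≈ 15.20 °C — below 100 °C, confirming all the steam condensed.

T_f ≈ 15.2 °C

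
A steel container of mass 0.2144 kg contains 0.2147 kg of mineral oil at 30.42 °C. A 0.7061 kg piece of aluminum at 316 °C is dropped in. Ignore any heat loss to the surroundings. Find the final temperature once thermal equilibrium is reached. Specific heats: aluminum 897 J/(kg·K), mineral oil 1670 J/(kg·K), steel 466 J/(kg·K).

Let T be the final temperature. ΣQ_i = 0:
0.7061·897·(T − 316) + 0.2147·1670·(T − 30.42) + 0.2144·466·(T − 30.42) = 0
633.37(T − 316) + 358.55(T − 30.42) + 99.91(T − 30.42) = 0
1091.8 T = 214092
T = 214092 / 1091.8 = 196 °C

T_f ≈ 196.1 °C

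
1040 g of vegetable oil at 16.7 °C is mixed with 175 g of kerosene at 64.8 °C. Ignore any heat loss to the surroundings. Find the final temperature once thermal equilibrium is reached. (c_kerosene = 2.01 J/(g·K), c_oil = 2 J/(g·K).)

Heat gained plus heat lost sum to zero:
175×2.01×(T − 64.8) + 1040×2×(T − 16.7) = 0
351.75(T − 64.8) + 2080(T − 16.7) = 0
2431.8 T = 57529
T ≈ 23.66 °C

T_f ≈ 23.7 °C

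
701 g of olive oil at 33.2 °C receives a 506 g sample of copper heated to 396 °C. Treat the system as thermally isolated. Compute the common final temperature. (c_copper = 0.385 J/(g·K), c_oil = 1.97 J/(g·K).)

T_f ≈ 78.1 °C

Let T be the final temperature. ΣQ_i = 0:
506·0.385·(T − 396) + 701·1.97·(T − 33.2) = 0
(194.81 + 1381) T = 194.81·396 + 1381·33.2
T = 122993 / 1575.8 = 78.1 °C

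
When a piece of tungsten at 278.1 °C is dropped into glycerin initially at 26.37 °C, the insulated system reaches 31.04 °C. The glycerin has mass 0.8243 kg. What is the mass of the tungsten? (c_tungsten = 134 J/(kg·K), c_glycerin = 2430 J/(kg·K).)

m ≈ 0.283 kg

Heat lost by the tungsten = heat gained by the glycerin:
m·134·(278.1 − 31.04) = 0.8243·2430·(31.04 − 26.37)
33106 m = 9354.2  ⇒  m ≈ 0.2826 kg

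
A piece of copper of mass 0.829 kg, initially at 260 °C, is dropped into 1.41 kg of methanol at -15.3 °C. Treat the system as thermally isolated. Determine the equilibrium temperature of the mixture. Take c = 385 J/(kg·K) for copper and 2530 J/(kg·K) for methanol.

T_f ≈ 7.3 °C

Heat lost by the copper equals heat gained by the methanol:
0.829×385×(260 − T) = 1.41×2530×(T − (-15.3))
319.16(260 − T) = 3567.3(T − (-15.3))
3886.5 T = 28403  ⇒  T ≈ 7.31 °C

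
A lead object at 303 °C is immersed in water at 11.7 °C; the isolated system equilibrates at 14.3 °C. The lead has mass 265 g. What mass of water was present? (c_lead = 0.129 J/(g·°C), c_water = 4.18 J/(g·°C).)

Heat lost by the lead = heat gained by the water:
265×0.129×(303 − 14.3) = m×4.18×(14.3 − 11.7)
10.87 m = 9869.2  ⇒  m ≈ 908.1 g

m ≈ 908 g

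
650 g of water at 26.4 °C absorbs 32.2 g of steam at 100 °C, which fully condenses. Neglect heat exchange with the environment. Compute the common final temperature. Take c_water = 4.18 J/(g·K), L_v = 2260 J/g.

T_f ≈ 55.4 °C

Sum of m c ΔT and latent-heat terms is zero:
latent heat released on condensation: 32.2·2260 = 72772
  condensate cools 100→T: 32.2·4.18·(T − 100) = 134.6(T − 100)
  water warms: 650·4.18·(T − 26.4) = 2717(T − 26.4)
2851.6 T = 72772 + 13460 + 71729 = 157960
T ≈ 55.39 °C — below 100 °C, confirming all the steam condensed.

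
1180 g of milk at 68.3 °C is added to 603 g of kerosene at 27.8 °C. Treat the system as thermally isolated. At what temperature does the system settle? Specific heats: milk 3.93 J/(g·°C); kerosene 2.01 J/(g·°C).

With ΣQ=0 the equilibrium temperature is the m·c-weighted mean:
T_f = (4637.4·68.3 + 1212·27.8) / (4637.4 + 1212)
    = 350429 / 5849.4 ≈ 59.91 °C

T_f ≈ 59.9 °C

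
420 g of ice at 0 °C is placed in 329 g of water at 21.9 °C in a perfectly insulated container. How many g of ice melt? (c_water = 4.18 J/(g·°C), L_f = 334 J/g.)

m_melted ≈ 90.2 g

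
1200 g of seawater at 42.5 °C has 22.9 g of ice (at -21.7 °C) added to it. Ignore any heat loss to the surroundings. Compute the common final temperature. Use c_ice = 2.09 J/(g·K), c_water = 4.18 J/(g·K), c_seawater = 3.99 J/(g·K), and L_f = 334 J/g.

Energy conservation, ΣQ = 0:
ice -21.7→0 °C: 22.9·2.09·21.7 = 1038.6
  melt ice: 22.9·334 = 7648.6
  meltwater 0→T: 22.9·4.18·T = 95.72 T
  seawater: 4788(T − 42.5)
4883.7 T = 203490 − 8687.2 = 194803
T ≈ 39.89 °C. Since T > 0 °C, the all-ice-melts assumption holds.

T_f ≈ 39.9 °C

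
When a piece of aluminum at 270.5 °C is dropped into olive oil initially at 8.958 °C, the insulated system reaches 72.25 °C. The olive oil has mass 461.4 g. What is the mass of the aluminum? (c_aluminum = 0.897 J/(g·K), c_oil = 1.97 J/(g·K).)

m ≈ 324 g

Energy conservation, ΣQ = 0:
m·0.897·(72.25 − 270.5) + 461.4·1.97·(72.25 − 8.958) = 0
-177.83 m = -57530
m = -57530/-177.83 ≈ 323.5 g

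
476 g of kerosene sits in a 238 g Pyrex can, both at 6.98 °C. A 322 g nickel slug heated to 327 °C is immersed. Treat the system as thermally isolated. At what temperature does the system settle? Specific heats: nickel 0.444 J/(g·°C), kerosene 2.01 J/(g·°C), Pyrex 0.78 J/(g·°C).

Net heat exchanged in the isolated system is zero:
322·0.444·(T − 327) + 476·2.01·(T − 6.98) + 238·0.78·(T − 6.98) = 0
142.97(T − 327) + 956.76(T − 6.98) + 185.64(T − 6.98) = 0
(142.97 + 956.76 + 185.64) T = 142.97·327 + 956.76·6.98 + 185.64·6.98
T = 54724 / 1285.4 = 42.6 °C

T_f ≈ 42.6 °C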